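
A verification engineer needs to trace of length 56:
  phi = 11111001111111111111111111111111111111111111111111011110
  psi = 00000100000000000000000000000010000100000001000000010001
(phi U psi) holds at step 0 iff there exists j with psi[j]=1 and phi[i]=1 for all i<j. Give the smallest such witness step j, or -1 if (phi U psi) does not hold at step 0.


(phi U psi) at 0: need smallest j with psi[j]=1 and phi[i]=1 for all i in [0,j).
Scan from step 0:
  step 0: phi=1, psi=0 -> continue
  step 1: phi=1, psi=0 -> continue
  step 2: phi=1, psi=0 -> continue
  step 3: phi=1, psi=0 -> continue
  step 5: psi=1 and phi held for [0,5) -> witness found
Witness step = 5

5


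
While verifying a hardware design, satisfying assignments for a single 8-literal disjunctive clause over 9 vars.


Step 1: Total=2^9=512
Step 2: Unsat when all 8 false: 2^1=2
Step 3: Sat=512-2=510

510


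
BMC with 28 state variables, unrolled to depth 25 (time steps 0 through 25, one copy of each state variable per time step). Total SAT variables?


BMC unrolls to depth k, creating one copy of each state var for steps 0..k.
Step count = 25 + 1 = 26 (steps 0 through 25)
Vars per step = 28
Total = 28 * 26 = 728

728


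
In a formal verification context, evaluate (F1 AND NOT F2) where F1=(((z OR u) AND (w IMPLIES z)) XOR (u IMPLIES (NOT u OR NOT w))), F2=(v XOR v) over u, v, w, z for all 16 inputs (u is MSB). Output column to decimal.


F1 = (((z OR u) AND (w IMPLIES z)) XOR (u IMPLIES (NOT u OR NOT w)))
F2 = (v XOR v)
Counterexample to F1=>F2 is where F1=1 and F2=0.
Evaluate each row (bits = u,v,w,z, MSB first):
  row 0 [0000]: F1=1 F2=0 -> F1&~F2 -> 1
  row 1 [0001]: F1=0 F2=0 -> F1&~F2 -> 0
  row 2 [0010]: F1=1 F2=0 -> F1&~F2 -> 1
  row 3 [0011]: F1=0 F2=0 -> F1&~F2 -> 0
  row 4 [0100]: F1=1 F2=0 -> F1&~F2 -> 1
  row 5 [0101]: F1=0 F2=0 -> F1&~F2 -> 0
  row 6 [0110]: F1=1 F2=0 -> F1&~F2 -> 1
  row 7 [0111]: F1=0 F2=0 -> F1&~F2 -> 0
  row 8 [1000]: F1=0 F2=0 -> F1&~F2 -> 0
  row 9 [1001]: F1=0 F2=0 -> F1&~F2 -> 0
  row 10 [1010]: F1=0 F2=0 -> F1&~F2 -> 0
  row 11 [1011]: F1=1 F2=0 -> F1&~F2 -> 1
  row 12 [1100]: F1=0 F2=0 -> F1&~F2 -> 0
  row 13 [1101]: F1=0 F2=0 -> F1&~F2 -> 0
  row 14 [1110]: F1=0 F2=0 -> F1&~F2 -> 0
  row 15 [1111]: F1=1 F2=0 -> F1&~F2 -> 1
Full result column, 4 rows per line (u,v fixed per line; w,z runs 00..11 left to right):
  rows 0-3 [u,v=00]: 1010  = hex A
  rows 4-7 [u,v=01]: 1010  = hex A
  rows 8-11 [u,v=10]: 0001  = hex 1
  rows 12-15 [u,v=11]: 0001  = hex 1
Counterexample vector (row 0 .. row 15) = 1010101000010001
Output column grouped in 4s = 1010 1010 0001 0001 = 0xAA11
Convert to decimal digit by digit (value = value*16 + digit):
  A -> 10
  10*16 + 10 (A) = 170
  170*16 + 1 = 2721
  2721*16 + 1 = 43537
Decimal = 43537

43537


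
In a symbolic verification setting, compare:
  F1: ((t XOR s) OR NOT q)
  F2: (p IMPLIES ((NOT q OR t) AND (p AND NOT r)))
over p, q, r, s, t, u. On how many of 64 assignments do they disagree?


F1 = ((t XOR s) OR NOT q)
F2 = (p IMPLIES ((NOT q OR t) AND (p AND NOT r)))
Evaluate both on each of 64 rows (bits = p,q,r,s,t,u):
  row 0 [000000]: F1=1 F2=1 -> 0
  row 1 [000001]: F1=1 F2=1 -> 0
  row 2 [000010]: F1=1 F2=1 -> 0
  row 3 [000011]: F1=1 F2=1 -> 0
  row 4 [000100]: F1=1 F2=1 -> 0
  (every remaining row is evaluated the same way; all 64 results are listed next)
Full result column, 8 rows per line (p,q,r fixed per line; s,t,u runs 000..111 left to right):
  rows 0-7 [p,q,r=000]: 00000000  (ones: 0)
  rows 8-15 [p,q,r=001]: 00000000  (ones: 0)
  rows 16-23 [p,q,r=010]: 11000011  (ones: 4)
  rows 24-31 [p,q,r=011]: 11000011  (ones: 4)
  rows 32-39 [p,q,r=100]: 00000000  (ones: 0)
  rows 40-47 [p,q,r=101]: 11111111  (ones: 8)
  rows 48-55 [p,q,r=110]: 00001111  (ones: 4)
  rows 56-63 [p,q,r=111]: 00111100  (ones: 4)
Disagreements = 0+0+4+4+0+8+4+4 = 24

24


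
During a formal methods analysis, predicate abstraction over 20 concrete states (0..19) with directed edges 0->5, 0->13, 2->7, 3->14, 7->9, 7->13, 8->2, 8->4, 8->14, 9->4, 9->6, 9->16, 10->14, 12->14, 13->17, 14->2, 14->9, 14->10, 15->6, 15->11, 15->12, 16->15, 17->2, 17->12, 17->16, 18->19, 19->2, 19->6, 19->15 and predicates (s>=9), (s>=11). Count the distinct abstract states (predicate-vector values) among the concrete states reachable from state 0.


BFS from 0:
Concrete reachable: {0, 2, 4, 5, 6, 7, 9, 10, 11, 12, 13, 14, 15, 16, 17}
Abstract via predicates (s>=9), (s>=11):
  (0,0) <- {0, 2, 4, 5, 6, 7}
  (1,0) <- {9, 10}
  (1,1) <- {11, 12, 13, 14, 15, 16, 17}
Distinct abstract states = 3

3


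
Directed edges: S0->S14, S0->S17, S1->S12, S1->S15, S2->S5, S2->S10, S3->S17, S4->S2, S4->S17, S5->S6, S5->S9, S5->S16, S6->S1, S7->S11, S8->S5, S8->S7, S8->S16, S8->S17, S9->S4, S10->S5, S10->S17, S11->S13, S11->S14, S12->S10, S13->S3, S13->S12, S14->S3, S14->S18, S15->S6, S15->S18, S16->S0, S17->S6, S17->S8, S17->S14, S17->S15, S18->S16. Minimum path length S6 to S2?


BFS layer-by-layer from S6:
  dist 0: {S6}
  dist 1: {S1}
  dist 2: {S12, S15}
  dist 3: {S10, S18}
  dist 4: {S5, S16, S17}
  dist 5: {S0, S8, S9, S14}
  dist 6: {S3, S4, S7}
  dist 7: {S2, S11}
  -> S2 reached at distance 7
Shortest path length = 7

7


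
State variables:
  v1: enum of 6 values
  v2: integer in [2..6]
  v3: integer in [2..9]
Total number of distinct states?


State space = product of domain sizes of all variables.
Domain sizes:
  v1 (enum of 6 values): 6
  v2 (integer in [2..6]): 5
  v3 (integer in [2..9]): 8
Product = 6 * 5 * 8 = 240

240


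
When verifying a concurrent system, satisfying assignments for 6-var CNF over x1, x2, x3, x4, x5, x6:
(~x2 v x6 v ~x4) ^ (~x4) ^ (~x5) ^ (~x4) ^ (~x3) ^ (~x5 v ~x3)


CNF with 6 clauses over 6 vars (64 assignments).
An assignment satisfies CNF iff every clause has >=1 true literal.
Check each row (bits = x1,x2,x3,x4,x5,x6; clause T/F shown):
  row 0 [000000]: clauses=TTTTTT -> 1
  row 1 [000001]: clauses=TTTTTT -> 1
  row 2 [000010]: clauses=TTFTTT -> 0
  row 3 [000011]: clauses=TTFTTT -> 0
  row 4 [000100]: clauses=TFTFTT -> 0
  (every remaining row is evaluated the same way; all 64 results are listed next)
Full result column, 8 rows per line (x1,x2,x3 fixed per line; x4,x5,x6 runs 000..111 left to right):
  rows 0-7 [x1,x2,x3=000]: 11000000  (ones: 2)
  rows 8-15 [x1,x2,x3=001]: 00000000  (ones: 0)
  rows 16-23 [x1,x2,x3=010]: 11000000  (ones: 2)
  rows 24-31 [x1,x2,x3=011]: 00000000  (ones: 0)
  rows 32-39 [x1,x2,x3=100]: 11000000  (ones: 2)
  rows 40-47 [x1,x2,x3=101]: 00000000  (ones: 0)
  rows 48-55 [x1,x2,x3=110]: 11000000  (ones: 2)
  rows 56-63 [x1,x2,x3=111]: 00000000  (ones: 0)
Satisfying assignments = 2+0+2+0+2+0+2+0 = 8

8


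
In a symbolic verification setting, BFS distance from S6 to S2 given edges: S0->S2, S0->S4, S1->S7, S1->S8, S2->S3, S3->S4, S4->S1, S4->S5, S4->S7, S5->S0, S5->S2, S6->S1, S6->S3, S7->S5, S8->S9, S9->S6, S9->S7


BFS layer-by-layer from S6:
  dist 0: {S6}
  dist 1: {S1, S3}
  dist 2: {S4, S7, S8}
  dist 3: {S5, S9}
  dist 4: {S0, S2}
  -> S2 reached at distance 4
Shortest path length = 4

4


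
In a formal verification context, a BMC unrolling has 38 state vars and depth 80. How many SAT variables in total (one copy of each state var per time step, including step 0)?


BMC unrolls to depth k, creating one copy of each state var for steps 0..k.
Step count = 80 + 1 = 81 (steps 0 through 80)
Vars per step = 38
Total = 38 * 81 = 3078

3078


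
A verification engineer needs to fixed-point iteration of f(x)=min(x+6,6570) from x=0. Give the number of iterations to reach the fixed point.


Step 1: x=0, cap=6570, increment=6
Step 2: x grows by 6 each step until capped at 6570; fixed point is x=6570
Step 3: iterations = ceil(6570/6) = 1095

1095


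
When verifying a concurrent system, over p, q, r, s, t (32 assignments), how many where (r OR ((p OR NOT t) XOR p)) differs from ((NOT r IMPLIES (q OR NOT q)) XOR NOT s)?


F1 = (r OR ((p OR NOT t) XOR p))
F2 = ((NOT r IMPLIES (q OR NOT q)) XOR NOT s)
Evaluate both on each of 32 rows (bits = p,q,r,s,t):
  row 0 [00000]: F1=1 F2=0 (differ) -> 1
  row 1 [00001]: F1=0 F2=0 -> 0
  row 2 [00010]: F1=1 F2=1 -> 0
  row 3 [00011]: F1=0 F2=1 (differ) -> 1
  row 4 [00100]: F1=1 F2=0 (differ) -> 1
  row 5 [00101]: F1=1 F2=0 (differ) -> 1
  row 6 [00110]: F1=1 F2=1 -> 0
  row 7 [00111]: F1=1 F2=1 -> 0
  row 8 [01000]: F1=1 F2=0 (differ) -> 1
  row 9 [01001]: F1=0 F2=0 -> 0
  row 10 [01010]: F1=1 F2=1 -> 0
  row 11 [01011]: F1=0 F2=1 (differ) -> 1
  row 12 [01100]: F1=1 F2=0 (differ) -> 1
  row 13 [01101]: F1=1 F2=0 (differ) -> 1
  row 14 [01110]: F1=1 F2=1 -> 0
  row 15 [01111]: F1=1 F2=1 -> 0
  row 16 [10000]: F1=0 F2=0 -> 0
  row 17 [10001]: F1=0 F2=0 -> 0
  row 18 [10010]: F1=0 F2=1 (differ) -> 1
  row 19 [10011]: F1=0 F2=1 (differ) -> 1
  row 20 [10100]: F1=1 F2=0 (differ) -> 1
  row 21 [10101]: F1=1 F2=0 (differ) -> 1
  row 22 [10110]: F1=1 F2=1 -> 0
  row 23 [10111]: F1=1 F2=1 -> 0
  row 24 [11000]: F1=0 F2=0 -> 0
  row 25 [11001]: F1=0 F2=0 -> 0
  row 26 [11010]: F1=0 F2=1 (differ) -> 1
  row 27 [11011]: F1=0 F2=1 (differ) -> 1
  row 28 [11100]: F1=1 F2=0 (differ) -> 1
  row 29 [11101]: F1=1 F2=0 (differ) -> 1
  row 30 [11110]: F1=1 F2=1 -> 0
  row 31 [11111]: F1=1 F2=1 -> 0
Full result column, 8 rows per line (p,q fixed per line; r,s,t runs 000..111 left to right):
  rows 0-7 [p,q=00]: 10011100  (ones: 4)
  rows 8-15 [p,q=01]: 10011100  (ones: 4)
  rows 16-23 [p,q=10]: 00111100  (ones: 4)
  rows 24-31 [p,q=11]: 00111100  (ones: 4)
Disagreements = 4+4+4+4 = 16

16


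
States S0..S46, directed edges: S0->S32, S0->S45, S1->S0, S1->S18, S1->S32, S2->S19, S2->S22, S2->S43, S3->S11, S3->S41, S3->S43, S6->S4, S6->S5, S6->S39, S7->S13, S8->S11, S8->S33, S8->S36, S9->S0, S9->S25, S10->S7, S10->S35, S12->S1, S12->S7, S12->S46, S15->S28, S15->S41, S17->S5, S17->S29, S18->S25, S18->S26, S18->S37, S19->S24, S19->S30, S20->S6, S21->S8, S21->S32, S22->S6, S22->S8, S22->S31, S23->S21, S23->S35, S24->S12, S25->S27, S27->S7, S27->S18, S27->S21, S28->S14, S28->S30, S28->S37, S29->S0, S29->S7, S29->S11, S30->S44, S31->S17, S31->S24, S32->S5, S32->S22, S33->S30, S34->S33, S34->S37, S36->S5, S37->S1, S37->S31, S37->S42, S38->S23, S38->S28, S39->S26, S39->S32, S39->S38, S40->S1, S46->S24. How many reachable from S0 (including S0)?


BFS from S0:
  layer 0: {S0}
  layer 1: {S32, S45}
  layer 2: {S5, S22}
  layer 3: {S6, S8, S31}
  layer 4: {S4, S11, S17, S24, S33, S36, S39}
  layer 5: {S12, S26, S29, S30, S38}
  layer 6: {S1, S7, S23, S28, S44, S46}
  layer 7: {S13, S14, S18, S21, S35, S37}
  layer 8: {S25, S42}
  layer 9: {S27}
Reachable set: {S0, S1, S4, S5, S6, S7, S8, S11, S12, S13, S14, S17, S18, S21, S22, S23, S24, S25, S26, S27, S28, S29, S30, S31, S32, S33, S35, S36, S37, S38, S39, S42, S44, S45, S46}
Count = 35

35


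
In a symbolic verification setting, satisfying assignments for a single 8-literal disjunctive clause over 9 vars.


Step 1: Total=2^9=512
Step 2: Unsat when all 8 false: 2^1=2
Step 3: Sat=512-2=510

510


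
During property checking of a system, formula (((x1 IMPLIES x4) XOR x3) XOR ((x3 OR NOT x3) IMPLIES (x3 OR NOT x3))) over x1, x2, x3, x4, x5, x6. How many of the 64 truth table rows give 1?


Formula: (((x1 IMPLIES x4) XOR x3) XOR ((x3 OR NOT x3) IMPLIES (x3 OR NOT x3))) over 6 vars (64 rows)
Evaluate each row (x1, x2, x3, x4, x5, x6 as bits, MSB first):
  row 0 [000000]: (((0 IMPLIES 0) XOR 0) XOR ((0 OR NOT 0) IMPLIES (0 OR NOT 0))) -> 0
  row 1 [000001]: (((0 IMPLIES 0) XOR 0) XOR ((0 OR NOT 0) IMPLIES (0 OR NOT 0))) -> 0
  row 2 [000010]: (((0 IMPLIES 0) XOR 0) XOR ((0 OR NOT 0) IMPLIES (0 OR NOT 0))) -> 0
  row 3 [000011]: (((0 IMPLIES 0) XOR 0) XOR ((0 OR NOT 0) IMPLIES (0 OR NOT 0))) -> 0
  row 4 [000100]: (((0 IMPLIES 1) XOR 0) XOR ((0 OR NOT 0) IMPLIES (0 OR NOT 0))) -> 0
  (every remaining row is evaluated the same way; all 64 results are listed next)
Full result column, 8 rows per line (x1,x2,x3 fixed per line; x4,x5,x6 runs 000..111 left to right):
  rows 0-7 [x1,x2,x3=000]: 00000000  (ones: 0)
  rows 8-15 [x1,x2,x3=001]: 11111111  (ones: 8)
  rows 16-23 [x1,x2,x3=010]: 00000000  (ones: 0)
  rows 24-31 [x1,x2,x3=011]: 11111111  (ones: 8)
  rows 32-39 [x1,x2,x3=100]: 11110000  (ones: 4)
  rows 40-47 [x1,x2,x3=101]: 00001111  (ones: 4)
  rows 48-55 [x1,x2,x3=110]: 11110000  (ones: 4)
  rows 56-63 [x1,x2,x3=111]: 00001111  (ones: 4)
Count of 1-rows = 0+8+0+8+4+4+4+4 = 32

32


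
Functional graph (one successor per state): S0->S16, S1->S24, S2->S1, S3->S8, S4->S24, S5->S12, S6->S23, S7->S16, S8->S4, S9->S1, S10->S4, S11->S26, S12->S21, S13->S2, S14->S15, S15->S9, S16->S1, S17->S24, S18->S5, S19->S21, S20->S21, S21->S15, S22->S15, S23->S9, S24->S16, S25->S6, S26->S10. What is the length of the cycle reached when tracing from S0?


Trace from S0 until a state repeats:
  S0 -> S16 -> S1 -> S24 -> S16
S16 first seen at step 1, revisited at step 4.
Cycle length = 4 - 1 = 3

3


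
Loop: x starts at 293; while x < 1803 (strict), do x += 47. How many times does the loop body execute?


Step 1: x goes from 293 toward 1803 by 47; the body runs while x<1803, so iterations = ceil((bound-start)/step)
Step 2: Distance=1510
Step 3: ceil(1510/47)=33

33


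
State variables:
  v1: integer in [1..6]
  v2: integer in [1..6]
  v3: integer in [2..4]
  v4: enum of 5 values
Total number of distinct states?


State space = product of domain sizes of all variables.
Domain sizes:
  v1 (integer in [1..6]): 6
  v2 (integer in [1..6]): 6
  v3 (integer in [2..4]): 3
  v4 (enum of 5 values): 5
Product = 6 * 6 * 3 * 5 = 540

540


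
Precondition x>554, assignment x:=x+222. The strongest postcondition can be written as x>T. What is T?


Formula: sp(P, x:=E) = exists old_x. (x = E[old_x/x]) AND P[old_x/x] (old_x is the value of x before the assignment; eliminate old_x by solving x = E[old_x/x] for old_x)
Step 1: Precondition P: x>554, i.e. old_x > 554
Step 2: Assignment gives x = old_x + 222, so old_x = x - 222
Step 3: Substitute into P: x - 222 > 554
Step 4: Simplify: x > 554+222 = 776

776


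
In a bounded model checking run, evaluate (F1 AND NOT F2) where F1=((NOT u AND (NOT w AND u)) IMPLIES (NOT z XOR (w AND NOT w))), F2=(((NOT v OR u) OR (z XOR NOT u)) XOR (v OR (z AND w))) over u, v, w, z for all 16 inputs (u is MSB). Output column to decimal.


F1 = ((NOT u AND (NOT w AND u)) IMPLIES (NOT z XOR (w AND NOT w)))
F2 = (((NOT v OR u) OR (z XOR NOT u)) XOR (v OR (z AND w)))
Counterexample to F1=>F2 is where F1=1 and F2=0.
Evaluate each row (bits = u,v,w,z, MSB first):
  row 0 [0000]: F1=1 F2=1 -> F1&~F2 -> 0
  row 1 [0001]: F1=1 F2=1 -> F1&~F2 -> 0
  row 2 [0010]: F1=1 F2=1 -> F1&~F2 -> 0
  row 3 [0011]: F1=1 F2=0 -> F1&~F2 -> 1
  row 4 [0100]: F1=1 F2=0 -> F1&~F2 -> 1
  row 5 [0101]: F1=1 F2=1 -> F1&~F2 -> 0
  row 6 [0110]: F1=1 F2=0 -> F1&~F2 -> 1
  row 7 [0111]: F1=1 F2=1 -> F1&~F2 -> 0
  row 8 [1000]: F1=1 F2=1 -> F1&~F2 -> 0
  row 9 [1001]: F1=1 F2=1 -> F1&~F2 -> 0
  row 10 [1010]: F1=1 F2=1 -> F1&~F2 -> 0
  row 11 [1011]: F1=1 F2=0 -> F1&~F2 -> 1
  row 12 [1100]: F1=1 F2=0 -> F1&~F2 -> 1
  row 13 [1101]: F1=1 F2=0 -> F1&~F2 -> 1
  row 14 [1110]: F1=1 F2=0 -> F1&~F2 -> 1
  row 15 [1111]: F1=1 F2=0 -> F1&~F2 -> 1
Full result column, 4 rows per line (u,v fixed per line; w,z runs 00..11 left to right):
  rows 0-3 [u,v=00]: 0001  = hex 1
  rows 4-7 [u,v=01]: 1010  = hex A
  rows 8-11 [u,v=10]: 0001  = hex 1
  rows 12-15 [u,v=11]: 1111  = hex F
Counterexample vector (row 0 .. row 15) = 0001101000011111
Output column grouped in 4s = 0001 1010 0001 1111 = 0x1A1F
Convert to decimal digit by digit (value = value*16 + digit):
  1 -> 1
  1*16 + 10 (A) = 26
  26*16 + 1 = 417
  417*16 + 15 (F) = 6687
Decimal = 6687

6687


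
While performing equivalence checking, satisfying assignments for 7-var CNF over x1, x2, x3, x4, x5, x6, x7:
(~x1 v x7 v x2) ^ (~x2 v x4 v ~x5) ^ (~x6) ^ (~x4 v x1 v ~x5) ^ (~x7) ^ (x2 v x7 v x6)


CNF with 6 clauses over 7 vars (128 assignments).
An assignment satisfies CNF iff every clause has >=1 true literal.
Check each row (bits = x1,x2,x3,x4,x5,x6,x7; clause T/F shown):
  row 0 [0000000]: clauses=TTTTTF -> 0
  row 1 [0000001]: clauses=TTTTFT -> 0
  row 2 [0000010]: clauses=TTFTTT -> 0
  row 3 [0000011]: clauses=TTFTFT -> 0
  row 4 [0000100]: clauses=TTTTTF -> 0
  (every remaining row is evaluated the same way; all 128 results are listed next)
Full result column, 8 rows per line (x1,x2,x3,x4 fixed per line; x5,x6,x7 runs 000..111 left to right):
  rows 0-7 [x1,x2,x3,x4=0000]: 00000000  (ones: 0)
  rows 8-15 [x1,x2,x3,x4=0001]: 00000000  (ones: 0)
  rows 16-23 [x1,x2,x3,x4=0010]: 00000000  (ones: 0)
  rows 24-31 [x1,x2,x3,x4=0011]: 00000000  (ones: 0)
  rows 32-39 [x1,x2,x3,x4=0100]: 10000000  (ones: 1)
  rows 40-47 [x1,x2,x3,x4=0101]: 10000000  (ones: 1)
  rows 48-55 [x1,x2,x3,x4=0110]: 10000000  (ones: 1)
  rows 56-63 [x1,x2,x3,x4=0111]: 10000000  (ones: 1)
  rows 64-71 [x1,x2,x3,x4=1000]: 00000000  (ones: 0)
  rows 72-79 [x1,x2,x3,x4=1001]: 00000000  (ones: 0)
  rows 80-87 [x1,x2,x3,x4=1010]: 00000000  (ones: 0)
  rows 88-95 [x1,x2,x3,x4=1011]: 00000000  (ones: 0)
  rows 96-103 [x1,x2,x3,x4=1100]: 10000000  (ones: 1)
  rows 104-111 [x1,x2,x3,x4=1101]: 10001000  (ones: 2)
  rows 112-119 [x1,x2,x3,x4=1110]: 10000000  (ones: 1)
  rows 120-127 [x1,x2,x3,x4=1111]: 10001000  (ones: 2)
Satisfying assignments = 0+0+0+0+1+1+1+1+0+0+0+0+1+2+1+2 = 10

10


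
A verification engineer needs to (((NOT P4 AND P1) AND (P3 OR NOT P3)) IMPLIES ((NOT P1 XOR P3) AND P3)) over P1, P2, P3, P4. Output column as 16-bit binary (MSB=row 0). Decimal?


Formula: (((NOT P4 AND P1) AND (P3 OR NOT P3)) IMPLIES ((NOT P1 XOR P3) AND P3)) over P1, P2, P3, P4 (16 rows)
Evaluate each row (bits = P1,P2,P3,P4, MSB first):
  row 0 [0000]: (((NOT 0 AND 0) AND (0 OR NOT 0)) IMPLIES ((NOT 0 XOR 0) AND 0)) -> 1
  row 1 [0001]: (((NOT 1 AND 0) AND (0 OR NOT 0)) IMPLIES ((NOT 0 XOR 0) AND 0)) -> 1
  row 2 [0010]: (((NOT 0 AND 0) AND (1 OR NOT 1)) IMPLIES ((NOT 0 XOR 1) AND 1)) -> 1
  row 3 [0011]: (((NOT 1 AND 0) AND (1 OR NOT 1)) IMPLIES ((NOT 0 XOR 1) AND 1)) -> 1
  row 4 [0100]: (((NOT 0 AND 0) AND (0 OR NOT 0)) IMPLIES ((NOT 0 XOR 0) AND 0)) -> 1
  row 5 [0101]: (((NOT 1 AND 0) AND (0 OR NOT 0)) IMPLIES ((NOT 0 XOR 0) AND 0)) -> 1
  row 6 [0110]: (((NOT 0 AND 0) AND (1 OR NOT 1)) IMPLIES ((NOT 0 XOR 1) AND 1)) -> 1
  row 7 [0111]: (((NOT 1 AND 0) AND (1 OR NOT 1)) IMPLIES ((NOT 0 XOR 1) AND 1)) -> 1
  row 8 [1000]: (((NOT 0 AND 1) AND (0 OR NOT 0)) IMPLIES ((NOT 1 XOR 0) AND 0)) -> 0
  row 9 [1001]: (((NOT 1 AND 1) AND (0 OR NOT 0)) IMPLIES ((NOT 1 XOR 0) AND 0)) -> 1
  row 10 [1010]: (((NOT 0 AND 1) AND (1 OR NOT 1)) IMPLIES ((NOT 1 XOR 1) AND 1)) -> 1
  row 11 [1011]: (((NOT 1 AND 1) AND (1 OR NOT 1)) IMPLIES ((NOT 1 XOR 1) AND 1)) -> 1
  row 12 [1100]: (((NOT 0 AND 1) AND (0 OR NOT 0)) IMPLIES ((NOT 1 XOR 0) AND 0)) -> 0
  row 13 [1101]: (((NOT 1 AND 1) AND (0 OR NOT 0)) IMPLIES ((NOT 1 XOR 0) AND 0)) -> 1
  row 14 [1110]: (((NOT 0 AND 1) AND (1 OR NOT 1)) IMPLIES ((NOT 1 XOR 1) AND 1)) -> 1
  row 15 [1111]: (((NOT 1 AND 1) AND (1 OR NOT 1)) IMPLIES ((NOT 1 XOR 1) AND 1)) -> 1
Full result column, 4 rows per line (P1,P2 fixed per line; P3,P4 runs 00..11 left to right):
  rows 0-3 [P1,P2=00]: 1111  = hex F
  rows 4-7 [P1,P2=01]: 1111  = hex F
  rows 8-11 [P1,P2=10]: 0111  = hex 7
  rows 12-15 [P1,P2=11]: 0111  = hex 7
Output column (row 0 .. row 15) = 1111111101110111
Output column grouped in 4s = 1111 1111 0111 0111 = 0xFF77
Convert to decimal digit by digit (value = value*16 + digit):
  F -> 15
  15*16 + 15 (F) = 255
  255*16 + 7 = 4087
  4087*16 + 7 = 65399
Decimal = 65399

65399


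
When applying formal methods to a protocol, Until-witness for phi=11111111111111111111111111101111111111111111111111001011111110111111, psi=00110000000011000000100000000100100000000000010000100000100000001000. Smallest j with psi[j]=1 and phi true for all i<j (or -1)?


(phi U psi) at 0: need smallest j with psi[j]=1 and phi[i]=1 for all i in [0,j).
Scan from step 0:
  step 0: phi=1, psi=0 -> continue
  step 1: phi=1, psi=0 -> continue
  step 2: psi=1 and phi held for [0,2) -> witness found
Witness step = 2

2


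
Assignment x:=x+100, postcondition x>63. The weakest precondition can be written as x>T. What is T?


Formula: wp(x:=E, P) = P[E/x] (substitute E for x in postcondition)
Step 1: Postcondition: x>63
Step 2: Substitute x+100 for x: x+100>63
Step 3: Solve for x: x > 63-100 = -37

-37


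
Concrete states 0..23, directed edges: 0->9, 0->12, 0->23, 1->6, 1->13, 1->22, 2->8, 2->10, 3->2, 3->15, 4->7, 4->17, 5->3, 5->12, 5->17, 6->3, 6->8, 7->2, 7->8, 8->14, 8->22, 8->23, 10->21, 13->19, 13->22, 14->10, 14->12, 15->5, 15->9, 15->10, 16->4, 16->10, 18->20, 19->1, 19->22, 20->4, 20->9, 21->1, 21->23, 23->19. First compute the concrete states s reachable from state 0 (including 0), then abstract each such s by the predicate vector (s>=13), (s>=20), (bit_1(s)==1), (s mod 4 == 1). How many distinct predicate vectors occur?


BFS from 0:
Concrete reachable: {0, 1, 2, 3, 5, 6, 8, 9, 10, 12, 13, 14, 15, 17, 19, 21, 22, 23}
Abstract via predicates (s>=13), (s>=20), (bit_1(s)==1), (s mod 4 == 1):
  (0,0,0,0) <- {0, 8, 12}
  (0,0,0,1) <- {1, 5, 9}
  (0,0,1,0) <- {2, 3, 6, 10}
  (1,0,0,1) <- {13, 17}
  (1,0,1,0) <- {14, 15, 19}
  (1,1,0,1) <- {21}
  (1,1,1,0) <- {22, 23}
Distinct abstract states = 7

7


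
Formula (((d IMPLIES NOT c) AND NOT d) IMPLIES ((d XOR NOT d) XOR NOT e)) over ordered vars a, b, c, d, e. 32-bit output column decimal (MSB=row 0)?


Formula: (((d IMPLIES NOT c) AND NOT d) IMPLIES ((d XOR NOT d) XOR NOT e)) over a, b, c, d, e (32 rows)
Evaluate each row (bits = a,b,c,d,e, MSB first):
  row 0 [00000]: (((0 IMPLIES NOT 0) AND NOT 0) IMPLIES ((0 XOR NOT 0) XOR NOT 0)) -> 0
  row 1 [00001]: (((0 IMPLIES NOT 0) AND NOT 0) IMPLIES ((0 XOR NOT 0) XOR NOT 1)) -> 1
  row 2 [00010]: (((1 IMPLIES NOT 0) AND NOT 1) IMPLIES ((1 XOR NOT 1) XOR NOT 0)) -> 1
  row 3 [00011]: (((1 IMPLIES NOT 0) AND NOT 1) IMPLIES ((1 XOR NOT 1) XOR NOT 1)) -> 1
  row 4 [00100]: (((0 IMPLIES NOT 1) AND NOT 0) IMPLIES ((0 XOR NOT 0) XOR NOT 0)) -> 0
  row 5 [00101]: (((0 IMPLIES NOT 1) AND NOT 0) IMPLIES ((0 XOR NOT 0) XOR NOT 1)) -> 1
  row 6 [00110]: (((1 IMPLIES NOT 1) AND NOT 1) IMPLIES ((1 XOR NOT 1) XOR NOT 0)) -> 1
  row 7 [00111]: (((1 IMPLIES NOT 1) AND NOT 1) IMPLIES ((1 XOR NOT 1) XOR NOT 1)) -> 1
  row 8 [01000]: (((0 IMPLIES NOT 0) AND NOT 0) IMPLIES ((0 XOR NOT 0) XOR NOT 0)) -> 0
  row 9 [01001]: (((0 IMPLIES NOT 0) AND NOT 0) IMPLIES ((0 XOR NOT 0) XOR NOT 1)) -> 1
  row 10 [01010]: (((1 IMPLIES NOT 0) AND NOT 1) IMPLIES ((1 XOR NOT 1) XOR NOT 0)) -> 1
  row 11 [01011]: (((1 IMPLIES NOT 0) AND NOT 1) IMPLIES ((1 XOR NOT 1) XOR NOT 1)) -> 1
  row 12 [01100]: (((0 IMPLIES NOT 1) AND NOT 0) IMPLIES ((0 XOR NOT 0) XOR NOT 0)) -> 0
  row 13 [01101]: (((0 IMPLIES NOT 1) AND NOT 0) IMPLIES ((0 XOR NOT 0) XOR NOT 1)) -> 1
  row 14 [01110]: (((1 IMPLIES NOT 1) AND NOT 1) IMPLIES ((1 XOR NOT 1) XOR NOT 0)) -> 1
  row 15 [01111]: (((1 IMPLIES NOT 1) AND NOT 1) IMPLIES ((1 XOR NOT 1) XOR NOT 1)) -> 1
  row 16 [10000]: (((0 IMPLIES NOT 0) AND NOT 0) IMPLIES ((0 XOR NOT 0) XOR NOT 0)) -> 0
  row 17 [10001]: (((0 IMPLIES NOT 0) AND NOT 0) IMPLIES ((0 XOR NOT 0) XOR NOT 1)) -> 1
  row 18 [10010]: (((1 IMPLIES NOT 0) AND NOT 1) IMPLIES ((1 XOR NOT 1) XOR NOT 0)) -> 1
  row 19 [10011]: (((1 IMPLIES NOT 0) AND NOT 1) IMPLIES ((1 XOR NOT 1) XOR NOT 1)) -> 1
  row 20 [10100]: (((0 IMPLIES NOT 1) AND NOT 0) IMPLIES ((0 XOR NOT 0) XOR NOT 0)) -> 0
  row 21 [10101]: (((0 IMPLIES NOT 1) AND NOT 0) IMPLIES ((0 XOR NOT 0) XOR NOT 1)) -> 1
  row 22 [10110]: (((1 IMPLIES NOT 1) AND NOT 1) IMPLIES ((1 XOR NOT 1) XOR NOT 0)) -> 1
  row 23 [10111]: (((1 IMPLIES NOT 1) AND NOT 1) IMPLIES ((1 XOR NOT 1) XOR NOT 1)) -> 1
  row 24 [11000]: (((0 IMPLIES NOT 0) AND NOT 0) IMPLIES ((0 XOR NOT 0) XOR NOT 0)) -> 0
  row 25 [11001]: (((0 IMPLIES NOT 0) AND NOT 0) IMPLIES ((0 XOR NOT 0) XOR NOT 1)) -> 1
  row 26 [11010]: (((1 IMPLIES NOT 0) AND NOT 1) IMPLIES ((1 XOR NOT 1) XOR NOT 0)) -> 1
  row 27 [11011]: (((1 IMPLIES NOT 0) AND NOT 1) IMPLIES ((1 XOR NOT 1) XOR NOT 1)) -> 1
  row 28 [11100]: (((0 IMPLIES NOT 1) AND NOT 0) IMPLIES ((0 XOR NOT 0) XOR NOT 0)) -> 0
  row 29 [11101]: (((0 IMPLIES NOT 1) AND NOT 0) IMPLIES ((0 XOR NOT 0) XOR NOT 1)) -> 1
  row 30 [11110]: (((1 IMPLIES NOT 1) AND NOT 1) IMPLIES ((1 XOR NOT 1) XOR NOT 0)) -> 1
  row 31 [11111]: (((1 IMPLIES NOT 1) AND NOT 1) IMPLIES ((1 XOR NOT 1) XOR NOT 1)) -> 1
Full result column, 4 rows per line (a,b,c fixed per line; d,e runs 00..11 left to right):
  rows 0-3 [a,b,c=000]: 0111  = hex 7
  rows 4-7 [a,b,c=001]: 0111  = hex 7
  rows 8-11 [a,b,c=010]: 0111  = hex 7
  rows 12-15 [a,b,c=011]: 0111  = hex 7
  rows 16-19 [a,b,c=100]: 0111  = hex 7
  rows 20-23 [a,b,c=101]: 0111  = hex 7
  rows 24-27 [a,b,c=110]: 0111  = hex 7
  rows 28-31 [a,b,c=111]: 0111  = hex 7
Output column (row 0 .. row 31) = 01110111011101110111011101110111
Output column grouped in 4s = 0111 0111 0111 0111 0111 0111 0111 0111 = 0x77777777
Convert to decimal digit by digit (value = value*16 + digit):
  7 -> 7
  7*16 + 7 = 119
  119*16 + 7 = 1911
  1911*16 + 7 = 30583
  30583*16 + 7 = 489335
  489335*16 + 7 = 7829367
  7829367*16 + 7 = 125269879
  125269879*16 + 7 = 2004318071
Decimal = 2004318071

2004318071


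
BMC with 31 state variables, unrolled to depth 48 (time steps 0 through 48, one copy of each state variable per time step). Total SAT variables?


BMC unrolls to depth k, creating one copy of each state var for steps 0..k.
Step count = 48 + 1 = 49 (steps 0 through 48)
Vars per step = 31
Total = 31 * 49 = 1519

1519


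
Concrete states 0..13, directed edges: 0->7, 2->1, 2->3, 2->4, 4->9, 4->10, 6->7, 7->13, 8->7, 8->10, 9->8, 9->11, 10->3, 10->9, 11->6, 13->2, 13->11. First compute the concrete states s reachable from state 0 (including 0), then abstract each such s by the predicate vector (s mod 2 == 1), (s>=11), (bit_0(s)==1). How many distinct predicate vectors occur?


BFS from 0:
Concrete reachable: {0, 1, 2, 3, 4, 6, 7, 8, 9, 10, 11, 13}
Abstract via predicates (s mod 2 == 1), (s>=11), (bit_0(s)==1):
  (0,0,0) <- {0, 2, 4, 6, 8, 10}
  (1,0,1) <- {1, 3, 7, 9}
  (1,1,1) <- {11, 13}
Distinct abstract states = 3

3


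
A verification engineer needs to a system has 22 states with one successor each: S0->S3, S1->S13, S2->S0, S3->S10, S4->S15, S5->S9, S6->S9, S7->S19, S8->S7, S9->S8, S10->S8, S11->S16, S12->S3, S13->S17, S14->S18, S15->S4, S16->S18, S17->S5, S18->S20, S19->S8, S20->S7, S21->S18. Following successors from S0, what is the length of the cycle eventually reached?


Trace from S0 until a state repeats:
  S0 -> S3 -> S10 -> S8 -> S7 -> S19 -> S8
S8 first seen at step 3, revisited at step 6.
Cycle length = 6 - 3 = 3

3


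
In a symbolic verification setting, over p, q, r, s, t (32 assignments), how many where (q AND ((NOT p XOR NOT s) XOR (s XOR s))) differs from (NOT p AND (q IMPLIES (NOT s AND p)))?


F1 = (q AND ((NOT p XOR NOT s) XOR (s XOR s)))
F2 = (NOT p AND (q IMPLIES (NOT s AND p)))
Evaluate both on each of 32 rows (bits = p,q,r,s,t):
  row 0 [00000]: F1=0 F2=1 (differ) -> 1
  row 1 [00001]: F1=0 F2=1 (differ) -> 1
  row 2 [00010]: F1=0 F2=1 (differ) -> 1
  row 3 [00011]: F1=0 F2=1 (differ) -> 1
  row 4 [00100]: F1=0 F2=1 (differ) -> 1
  row 5 [00101]: F1=0 F2=1 (differ) -> 1
  row 6 [00110]: F1=0 F2=1 (differ) -> 1
  row 7 [00111]: F1=0 F2=1 (differ) -> 1
  row 8 [01000]: F1=0 F2=0 -> 0
  row 9 [01001]: F1=0 F2=0 -> 0
  row 10 [01010]: F1=1 F2=0 (differ) -> 1
  row 11 [01011]: F1=1 F2=0 (differ) -> 1
  row 12 [01100]: F1=0 F2=0 -> 0
  row 13 [01101]: F1=0 F2=0 -> 0
  row 14 [01110]: F1=1 F2=0 (differ) -> 1
  row 15 [01111]: F1=1 F2=0 (differ) -> 1
  row 16 [10000]: F1=0 F2=0 -> 0
  row 17 [10001]: F1=0 F2=0 -> 0
  row 18 [10010]: F1=0 F2=0 -> 0
  row 19 [10011]: F1=0 F2=0 -> 0
  row 20 [10100]: F1=0 F2=0 -> 0
  row 21 [10101]: F1=0 F2=0 -> 0
  row 22 [10110]: F1=0 F2=0 -> 0
  row 23 [10111]: F1=0 F2=0 -> 0
  row 24 [11000]: F1=1 F2=0 (differ) -> 1
  row 25 [11001]: F1=1 F2=0 (differ) -> 1
  row 26 [11010]: F1=0 F2=0 -> 0
  row 27 [11011]: F1=0 F2=0 -> 0
  row 28 [11100]: F1=1 F2=0 (differ) -> 1
  row 29 [11101]: F1=1 F2=0 (differ) -> 1
  row 30 [11110]: F1=0 F2=0 -> 0
  row 31 [11111]: F1=0 F2=0 -> 0
Full result column, 8 rows per line (p,q fixed per line; r,s,t runs 000..111 left to right):
  rows 0-7 [p,q=00]: 11111111  (ones: 8)
  rows 8-15 [p,q=01]: 00110011  (ones: 4)
  rows 16-23 [p,q=10]: 00000000  (ones: 0)
  rows 24-31 [p,q=11]: 11001100  (ones: 4)
Disagreements = 8+4+0+4 = 16

16


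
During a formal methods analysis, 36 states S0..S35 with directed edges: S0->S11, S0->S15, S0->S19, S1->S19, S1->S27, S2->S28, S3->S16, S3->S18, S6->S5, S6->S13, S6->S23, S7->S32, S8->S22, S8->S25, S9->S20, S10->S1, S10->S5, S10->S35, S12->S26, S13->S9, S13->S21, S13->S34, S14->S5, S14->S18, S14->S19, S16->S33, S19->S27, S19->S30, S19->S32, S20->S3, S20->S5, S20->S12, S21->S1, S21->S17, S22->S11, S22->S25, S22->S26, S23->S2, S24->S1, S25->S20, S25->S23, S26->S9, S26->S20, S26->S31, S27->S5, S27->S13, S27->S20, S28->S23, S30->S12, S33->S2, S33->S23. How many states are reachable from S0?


BFS from S0:
  layer 0: {S0}
  layer 1: {S11, S15, S19}
  layer 2: {S27, S30, S32}
  layer 3: {S5, S12, S13, S20}
  layer 4: {S3, S9, S21, S26, S34}
  layer 5: {S1, S16, S17, S18, S31}
  layer 6: {S33}
  layer 7: {S2, S23}
  layer 8: {S28}
Reachable set: {S0, S1, S2, S3, S5, S9, S11, S12, S13, S15, S16, S17, S18, S19, S20, S21, S23, S26, S27, S28, S30, S31, S32, S33, S34}
Count = 25

25


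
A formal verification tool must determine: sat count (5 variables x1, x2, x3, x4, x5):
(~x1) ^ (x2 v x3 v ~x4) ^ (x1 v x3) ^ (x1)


CNF with 4 clauses over 5 vars (32 assignments).
An assignment satisfies CNF iff every clause has >=1 true literal.
Check each row (bits = x1,x2,x3,x4,x5; clause T/F shown):
  row 0 [00000]: clauses=TTFF -> 0
  row 1 [00001]: clauses=TTFF -> 0
  row 2 [00010]: clauses=TFFF -> 0
  row 3 [00011]: clauses=TFFF -> 0
  row 4 [00100]: clauses=TTTF -> 0
  row 5 [00101]: clauses=TTTF -> 0
  row 6 [00110]: clauses=TTTF -> 0
  row 7 [00111]: clauses=TTTF -> 0
  row 8 [01000]: clauses=TTFF -> 0
  row 9 [01001]: clauses=TTFF -> 0
  row 10 [01010]: clauses=TTFF -> 0
  row 11 [01011]: clauses=TTFF -> 0
  row 12 [01100]: clauses=TTTF -> 0
  row 13 [01101]: clauses=TTTF -> 0
  row 14 [01110]: clauses=TTTF -> 0
  row 15 [01111]: clauses=TTTF -> 0
  row 16 [10000]: clauses=FTTT -> 0
  row 17 [10001]: clauses=FTTT -> 0
  row 18 [10010]: clauses=FFTT -> 0
  row 19 [10011]: clauses=FFTT -> 0
  row 20 [10100]: clauses=FTTT -> 0
  row 21 [10101]: clauses=FTTT -> 0
  row 22 [10110]: clauses=FTTT -> 0
  row 23 [10111]: clauses=FTTT -> 0
  row 24 [11000]: clauses=FTTT -> 0
  row 25 [11001]: clauses=FTTT -> 0
  row 26 [11010]: clauses=FTTT -> 0
  row 27 [11011]: clauses=FTTT -> 0
  row 28 [11100]: clauses=FTTT -> 0
  row 29 [11101]: clauses=FTTT -> 0
  row 30 [11110]: clauses=FTTT -> 0
  row 31 [11111]: clauses=FTTT -> 0
Full result column, 8 rows per line (x1,x2 fixed per line; x3,x4,x5 runs 000..111 left to right):
  rows 0-7 [x1,x2=00]: 00000000  (ones: 0)
  rows 8-15 [x1,x2=01]: 00000000  (ones: 0)
  rows 16-23 [x1,x2=10]: 00000000  (ones: 0)
  rows 24-31 [x1,x2=11]: 00000000  (ones: 0)
Satisfying assignments = 0+0+0+0 = 0

0


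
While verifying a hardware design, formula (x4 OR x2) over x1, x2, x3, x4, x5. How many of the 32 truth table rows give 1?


Formula: (x4 OR x2) over 5 vars (32 rows)
Evaluate each row (x1, x2, x3, x4, x5 as bits, MSB first):
  row 0 [00000]: (0 OR 0) -> 0
  row 1 [00001]: (0 OR 0) -> 0
  row 2 [00010]: (1 OR 0) -> 1
  row 3 [00011]: (1 OR 0) -> 1
  row 4 [00100]: (0 OR 0) -> 0
  row 5 [00101]: (0 OR 0) -> 0
  row 6 [00110]: (1 OR 0) -> 1
  row 7 [00111]: (1 OR 0) -> 1
  row 8 [01000]: (0 OR 1) -> 1
  row 9 [01001]: (0 OR 1) -> 1
  row 10 [01010]: (1 OR 1) -> 1
  row 11 [01011]: (1 OR 1) -> 1
  row 12 [01100]: (0 OR 1) -> 1
  row 13 [01101]: (0 OR 1) -> 1
  row 14 [01110]: (1 OR 1) -> 1
  row 15 [01111]: (1 OR 1) -> 1
  row 16 [10000]: (0 OR 0) -> 0
  row 17 [10001]: (0 OR 0) -> 0
  row 18 [10010]: (1 OR 0) -> 1
  row 19 [10011]: (1 OR 0) -> 1
  row 20 [10100]: (0 OR 0) -> 0
  row 21 [10101]: (0 OR 0) -> 0
  row 22 [10110]: (1 OR 0) -> 1
  row 23 [10111]: (1 OR 0) -> 1
  row 24 [11000]: (0 OR 1) -> 1
  row 25 [11001]: (0 OR 1) -> 1
  row 26 [11010]: (1 OR 1) -> 1
  row 27 [11011]: (1 OR 1) -> 1
  row 28 [11100]: (0 OR 1) -> 1
  row 29 [11101]: (0 OR 1) -> 1
  row 30 [11110]: (1 OR 1) -> 1
  row 31 [11111]: (1 OR 1) -> 1
Full result column, 8 rows per line (x1,x2 fixed per line; x3,x4,x5 runs 000..111 left to right):
  rows 0-7 [x1,x2=00]: 00110011  (ones: 4)
  rows 8-15 [x1,x2=01]: 11111111  (ones: 8)
  rows 16-23 [x1,x2=10]: 00110011  (ones: 4)
  rows 24-31 [x1,x2=11]: 11111111  (ones: 8)
Count of 1-rows = 4+8+4+8 = 24

24


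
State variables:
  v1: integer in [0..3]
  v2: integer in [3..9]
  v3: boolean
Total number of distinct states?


State space = product of domain sizes of all variables.
Domain sizes:
  v1 (integer in [0..3]): 4
  v2 (integer in [3..9]): 7
  v3 (boolean): 2
Product = 4 * 7 * 2 = 56

56


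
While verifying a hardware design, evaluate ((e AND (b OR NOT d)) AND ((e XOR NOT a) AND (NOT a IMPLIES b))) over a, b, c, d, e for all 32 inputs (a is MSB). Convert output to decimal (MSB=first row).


Formula: ((e AND (b OR NOT d)) AND ((e XOR NOT a) AND (NOT a IMPLIES b))) over a, b, c, d, e (32 rows)
Evaluate each row (bits = a,b,c,d,e, MSB first):
  row 0 [00000]: ((0 AND (0 OR NOT 0)) AND ((0 XOR NOT 0) AND (NOT 0 IMPLIES 0))) -> 0
  row 1 [00001]: ((1 AND (0 OR NOT 0)) AND ((1 XOR NOT 0) AND (NOT 0 IMPLIES 0))) -> 0
  row 2 [00010]: ((0 AND (0 OR NOT 1)) AND ((0 XOR NOT 0) AND (NOT 0 IMPLIES 0))) -> 0
  row 3 [00011]: ((1 AND (0 OR NOT 1)) AND ((1 XOR NOT 0) AND (NOT 0 IMPLIES 0))) -> 0
  row 4 [00100]: ((0 AND (0 OR NOT 0)) AND ((0 XOR NOT 0) AND (NOT 0 IMPLIES 0))) -> 0
  row 5 [00101]: ((1 AND (0 OR NOT 0)) AND ((1 XOR NOT 0) AND (NOT 0 IMPLIES 0))) -> 0
  row 6 [00110]: ((0 AND (0 OR NOT 1)) AND ((0 XOR NOT 0) AND (NOT 0 IMPLIES 0))) -> 0
  row 7 [00111]: ((1 AND (0 OR NOT 1)) AND ((1 XOR NOT 0) AND (NOT 0 IMPLIES 0))) -> 0
  row 8 [01000]: ((0 AND (1 OR NOT 0)) AND ((0 XOR NOT 0) AND (NOT 0 IMPLIES 1))) -> 0
  row 9 [01001]: ((1 AND (1 OR NOT 0)) AND ((1 XOR NOT 0) AND (NOT 0 IMPLIES 1))) -> 0
  row 10 [01010]: ((0 AND (1 OR NOT 1)) AND ((0 XOR NOT 0) AND (NOT 0 IMPLIES 1))) -> 0
  row 11 [01011]: ((1 AND (1 OR NOT 1)) AND ((1 XOR NOT 0) AND (NOT 0 IMPLIES 1))) -> 0
  row 12 [01100]: ((0 AND (1 OR NOT 0)) AND ((0 XOR NOT 0) AND (NOT 0 IMPLIES 1))) -> 0
  row 13 [01101]: ((1 AND (1 OR NOT 0)) AND ((1 XOR NOT 0) AND (NOT 0 IMPLIES 1))) -> 0
  row 14 [01110]: ((0 AND (1 OR NOT 1)) AND ((0 XOR NOT 0) AND (NOT 0 IMPLIES 1))) -> 0
  row 15 [01111]: ((1 AND (1 OR NOT 1)) AND ((1 XOR NOT 0) AND (NOT 0 IMPLIES 1))) -> 0
  row 16 [10000]: ((0 AND (0 OR NOT 0)) AND ((0 XOR NOT 1) AND (NOT 1 IMPLIES 0))) -> 0
  row 17 [10001]: ((1 AND (0 OR NOT 0)) AND ((1 XOR NOT 1) AND (NOT 1 IMPLIES 0))) -> 1
  row 18 [10010]: ((0 AND (0 OR NOT 1)) AND ((0 XOR NOT 1) AND (NOT 1 IMPLIES 0))) -> 0
  row 19 [10011]: ((1 AND (0 OR NOT 1)) AND ((1 XOR NOT 1) AND (NOT 1 IMPLIES 0))) -> 0
  row 20 [10100]: ((0 AND (0 OR NOT 0)) AND ((0 XOR NOT 1) AND (NOT 1 IMPLIES 0))) -> 0
  row 21 [10101]: ((1 AND (0 OR NOT 0)) AND ((1 XOR NOT 1) AND (NOT 1 IMPLIES 0))) -> 1
  row 22 [10110]: ((0 AND (0 OR NOT 1)) AND ((0 XOR NOT 1) AND (NOT 1 IMPLIES 0))) -> 0
  row 23 [10111]: ((1 AND (0 OR NOT 1)) AND ((1 XOR NOT 1) AND (NOT 1 IMPLIES 0))) -> 0
  row 24 [11000]: ((0 AND (1 OR NOT 0)) AND ((0 XOR NOT 1) AND (NOT 1 IMPLIES 1))) -> 0
  row 25 [11001]: ((1 AND (1 OR NOT 0)) AND ((1 XOR NOT 1) AND (NOT 1 IMPLIES 1))) -> 1
  row 26 [11010]: ((0 AND (1 OR NOT 1)) AND ((0 XOR NOT 1) AND (NOT 1 IMPLIES 1))) -> 0
  row 27 [11011]: ((1 AND (1 OR NOT 1)) AND ((1 XOR NOT 1) AND (NOT 1 IMPLIES 1))) -> 1
  row 28 [11100]: ((0 AND (1 OR NOT 0)) AND ((0 XOR NOT 1) AND (NOT 1 IMPLIES 1))) -> 0
  row 29 [11101]: ((1 AND (1 OR NOT 0)) AND ((1 XOR NOT 1) AND (NOT 1 IMPLIES 1))) -> 1
  row 30 [11110]: ((0 AND (1 OR NOT 1)) AND ((0 XOR NOT 1) AND (NOT 1 IMPLIES 1))) -> 0
  row 31 [11111]: ((1 AND (1 OR NOT 1)) AND ((1 XOR NOT 1) AND (NOT 1 IMPLIES 1))) -> 1
Full result column, 4 rows per line (a,b,c fixed per line; d,e runs 00..11 left to right):
  rows 0-3 [a,b,c=000]: 0000  = hex 0
  rows 4-7 [a,b,c=001]: 0000  = hex 0
  rows 8-11 [a,b,c=010]: 0000  = hex 0
  rows 12-15 [a,b,c=011]: 0000  = hex 0
  rows 16-19 [a,b,c=100]: 0100  = hex 4
  rows 20-23 [a,b,c=101]: 0100  = hex 4
  rows 24-27 [a,b,c=110]: 0101  = hex 5
  rows 28-31 [a,b,c=111]: 0101  = hex 5
Output column (row 0 .. row 31) = 00000000000000000100010001010101
Output column grouped in 4s = 0000 0000 0000 0000 0100 0100 0101 0101 = 0x00004455
Convert to decimal digit by digit (value = value*16 + digit):
  0 -> 0
  0*16 + 0 = 0
  0*16 + 0 = 0
  0*16 + 0 = 0
  0*16 + 4 = 4
  4*16 + 4 = 68
  68*16 + 5 = 1093
  1093*16 + 5 = 17493
Decimal = 17493

17493


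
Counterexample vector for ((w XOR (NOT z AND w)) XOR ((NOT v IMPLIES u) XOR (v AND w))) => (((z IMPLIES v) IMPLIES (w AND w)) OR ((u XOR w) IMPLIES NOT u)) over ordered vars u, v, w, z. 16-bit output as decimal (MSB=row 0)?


F1 = ((w XOR (NOT z AND w)) XOR ((NOT v IMPLIES u) XOR (v AND w)))
F2 = (((z IMPLIES v) IMPLIES (w AND w)) OR ((u XOR w) IMPLIES NOT u))
Counterexample to F1=>F2 is where F1=1 and F2=0.
Evaluate each row (bits = u,v,w,z, MSB first):
  row 0 [0000]: F1=0 F2=1 -> F1&~F2 -> 0
  row 1 [0001]: F1=0 F2=1 -> F1&~F2 -> 0
  row 2 [0010]: F1=0 F2=1 -> F1&~F2 -> 0
  row 3 [0011]: F1=1 F2=1 -> F1&~F2 -> 0
  row 4 [0100]: F1=1 F2=1 -> F1&~F2 -> 0
  row 5 [0101]: F1=1 F2=1 -> F1&~F2 -> 0
  row 6 [0110]: F1=0 F2=1 -> F1&~F2 -> 0
  row 7 [0111]: F1=1 F2=1 -> F1&~F2 -> 0
  row 8 [1000]: F1=1 F2=0 -> F1&~F2 -> 1
  row 9 [1001]: F1=1 F2=1 -> F1&~F2 -> 0
  row 10 [1010]: F1=1 F2=1 -> F1&~F2 -> 0
  row 11 [1011]: F1=0 F2=1 -> F1&~F2 -> 0
  row 12 [1100]: F1=1 F2=0 -> F1&~F2 -> 1
  row 13 [1101]: F1=1 F2=0 -> F1&~F2 -> 1
  row 14 [1110]: F1=0 F2=1 -> F1&~F2 -> 0
  row 15 [1111]: F1=1 F2=1 -> F1&~F2 -> 0
Full result column, 4 rows per line (u,v fixed per line; w,z runs 00..11 left to right):
  rows 0-3 [u,v=00]: 0000  = hex 0
  rows 4-7 [u,v=01]: 0000  = hex 0
  rows 8-11 [u,v=10]: 1000  = hex 8
  rows 12-15 [u,v=11]: 1100  = hex C
Counterexample vector (row 0 .. row 15) = 0000000010001100
Output column grouped in 4s = 0000 0000 1000 1100 = 0x008C
Convert to decimal digit by digit (value = value*16 + digit):
  0 -> 0
  0*16 + 0 = 0
  0*16 + 8 = 8
  8*16 + 12 (C) = 140
Decimal = 140

140


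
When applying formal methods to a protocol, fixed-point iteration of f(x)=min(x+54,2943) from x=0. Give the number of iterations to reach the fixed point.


Step 1: x=0, cap=2943, increment=54
Step 2: x grows by 54 each step until capped at 2943; fixed point is x=2943
Step 3: iterations = ceil(2943/54) = 55

55


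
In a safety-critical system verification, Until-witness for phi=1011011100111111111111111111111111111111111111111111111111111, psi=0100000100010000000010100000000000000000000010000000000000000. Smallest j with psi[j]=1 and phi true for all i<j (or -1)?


(phi U psi) at 0: need smallest j with psi[j]=1 and phi[i]=1 for all i in [0,j).
Scan from step 0:
  step 0: phi=1, psi=0 -> continue
  step 1: psi=1 and phi held for [0,1) -> witness found
Witness step = 1

1


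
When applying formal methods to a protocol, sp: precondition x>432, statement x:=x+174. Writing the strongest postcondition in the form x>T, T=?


Formula: sp(P, x:=E) = exists old_x. (x = E[old_x/x]) AND P[old_x/x] (old_x is the value of x before the assignment; eliminate old_x by solving x = E[old_x/x] for old_x)
Step 1: Precondition P: x>432, i.e. old_x > 432
Step 2: Assignment gives x = old_x + 174, so old_x = x - 174
Step 3: Substitute into P: x - 174 > 432
Step 4: Simplify: x > 432+174 = 606

606


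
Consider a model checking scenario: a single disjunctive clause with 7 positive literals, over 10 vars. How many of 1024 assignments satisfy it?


Step 1: Total=2^10=1024
Step 2: Unsat when all 7 false: 2^3=8
Step 3: Sat=1024-8=1016

1016


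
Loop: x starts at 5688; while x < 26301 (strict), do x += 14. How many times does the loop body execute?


Step 1: x goes from 5688 toward 26301 by 14; the body runs while x<26301, so iterations = ceil((bound-start)/step)
Step 2: Distance=20613
Step 3: ceil(20613/14)=1473

1473
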